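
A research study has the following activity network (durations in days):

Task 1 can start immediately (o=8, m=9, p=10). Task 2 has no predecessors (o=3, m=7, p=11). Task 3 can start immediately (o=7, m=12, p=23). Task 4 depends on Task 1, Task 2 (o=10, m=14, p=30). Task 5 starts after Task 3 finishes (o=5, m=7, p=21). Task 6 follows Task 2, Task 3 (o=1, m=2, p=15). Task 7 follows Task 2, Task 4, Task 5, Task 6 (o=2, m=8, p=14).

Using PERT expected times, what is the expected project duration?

33 days

te_Task 1 = (8 + 4·9 + 10)/6 = 54/6 = 9
te_Task 2 = (3 + 4·7 + 11)/6 = 42/6 = 7
te_Task 3 = (7 + 4·12 + 23)/6 = 78/6 = 13
te_Task 4 = (10 + 4·14 + 30)/6 = 96/6 = 16
te_Task 5 = (5 + 4·7 + 21)/6 = 54/6 = 9
te_Task 6 = (1 + 4·2 + 15)/6 = 24/6 = 4
te_Task 7 = (2 + 4·8 + 14)/6 = 48/6 = 8

Forward pass:
ES_Task 1 = 0; EF_Task 1 = 9
ES_Task 2 = 0; EF_Task 2 = 7
ES_Task 3 = 0; EF_Task 3 = 13
ES_Task 4 = max(EF_Task 1=9, EF_Task 2=7) = 9; EF_Task 4 = 9+16 = 25
ES_Task 5 = 13; EF_Task 5 = 13+9 = 22
ES_Task 6 = max(EF_Task 2=7, EF_Task 3=13) = 13; EF_Task 6 = 13+4 = 17
ES_Task 7 = max(EF_Task 2=7, EF_Task 4=25, EF_Task 5=22, EF_Task 6=17) = 25; EF_Task 7 = 25+8 = 33
Expected project duration μ = 33 days. Critical path: Task 1 → Task 4 → Task 7.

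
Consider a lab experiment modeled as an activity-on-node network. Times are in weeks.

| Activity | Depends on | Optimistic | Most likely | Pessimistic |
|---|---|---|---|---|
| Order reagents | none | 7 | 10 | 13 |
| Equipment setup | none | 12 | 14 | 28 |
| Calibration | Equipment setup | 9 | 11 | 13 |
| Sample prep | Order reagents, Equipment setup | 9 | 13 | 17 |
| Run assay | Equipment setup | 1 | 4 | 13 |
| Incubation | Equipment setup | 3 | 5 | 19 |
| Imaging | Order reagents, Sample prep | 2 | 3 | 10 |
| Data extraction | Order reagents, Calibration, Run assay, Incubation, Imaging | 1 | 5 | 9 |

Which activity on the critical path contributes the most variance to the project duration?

Equipment setup

te_Order reagents = (7 + 4·10 + 13)/6 = 60/6 = 10; σ²_Order reagents = ((13−7)/6)² = 1.000
te_Equipment setup = (12 + 4·14 + 28)/6 = 96/6 = 16; σ²_Equipment setup = ((28−12)/6)² = 7.111
te_Calibration = (9 + 4·11 + 13)/6 = 66/6 = 11; σ²_Calibration = ((13−9)/6)² = 0.444
te_Sample prep = (9 + 4·13 + 17)/6 = 78/6 = 13; σ²_Sample prep = ((17−9)/6)² = 1.778
te_Run assay = (1 + 4·4 + 13)/6 = 30/6 = 5; σ²_Run assay = ((13−1)/6)² = 4.000
te_Incubation = (3 + 4·5 + 19)/6 = 42/6 = 7; σ²_Incubation = ((19−3)/6)² = 7.111
te_Imaging = (2 + 4·3 + 10)/6 = 24/6 = 4; σ²_Imaging = ((10−2)/6)² = 1.778
te_Data extraction = (1 + 4·5 + 9)/6 = 30/6 = 5; σ²_Data extraction = ((9−1)/6)² = 1.778

Forward pass:
ES_Order reagents = 0; EF_Order reagents = 10
ES_Equipment setup = 0; EF_Equipment setup = 16
ES_Calibration = 16; EF_Calibration = 16+11 = 27
ES_Sample prep = max(EF_Order reagents=10, EF_Equipment setup=16) = 16; EF_Sample prep = 16+13 = 29
ES_Run assay = 16; EF_Run assay = 16+5 = 21
ES_Incubation = 16; EF_Incubation = 16+7 = 23
ES_Imaging = max(EF_Order reagents=10, EF_Sample prep=29) = 29; EF_Imaging = 29+4 = 33
ES_Data extraction = max(EF_Order reagents=10, EF_Calibration=27, EF_Run assay=21, EF_Incubation=23, EF_Imaging=33) = 33; EF_Data extraction = 33+5 = 38
Expected project duration μ = 38 weeks. Critical path: Equipment setup → Sample prep → Imaging → Data extraction.

Variances on critical path: σ²_Equipment setup=7.111, σ²_Sample prep=1.778, σ²_Imaging=1.778, σ²_Data extraction=1.778.
Largest is σ²_Equipment setup = 7.111.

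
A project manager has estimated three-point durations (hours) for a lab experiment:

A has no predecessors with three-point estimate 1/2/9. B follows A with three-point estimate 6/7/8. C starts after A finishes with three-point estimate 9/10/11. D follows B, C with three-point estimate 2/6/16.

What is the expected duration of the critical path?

te_A = (1 + 4·2 + 9)/6 = 18/6 = 3
te_B = (6 + 4·7 + 8)/6 = 42/6 = 7
te_C = (9 + 4·10 + 11)/6 = 60/6 = 10
te_D = (2 + 4·6 + 16)/6 = 42/6 = 7

Forward pass:
ES_A = 0; EF_A = 3
ES_B = 3; EF_B = 3+7 = 10
ES_C = 3; EF_C = 3+10 = 13
ES_D = max(EF_B=10, EF_C=13) = 13; EF_D = 13+7 = 20
Expected project duration μ = 20 hours. Critical path: A → C → D.

20 hours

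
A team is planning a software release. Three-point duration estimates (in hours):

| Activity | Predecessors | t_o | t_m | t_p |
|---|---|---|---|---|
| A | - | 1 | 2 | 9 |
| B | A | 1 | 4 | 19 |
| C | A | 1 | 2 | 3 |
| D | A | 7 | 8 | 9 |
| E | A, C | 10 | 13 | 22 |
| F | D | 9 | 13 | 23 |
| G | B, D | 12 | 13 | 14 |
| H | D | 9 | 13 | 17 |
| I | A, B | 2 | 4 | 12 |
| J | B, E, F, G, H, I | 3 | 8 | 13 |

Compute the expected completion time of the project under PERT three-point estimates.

te_A = (1 + 4·2 + 9)/6 = 18/6 = 3
te_B = (1 + 4·4 + 19)/6 = 36/6 = 6
te_C = (1 + 4·2 + 3)/6 = 12/6 = 2
te_D = (7 + 4·8 + 9)/6 = 48/6 = 8
te_E = (10 + 4·13 + 22)/6 = 84/6 = 14
te_F = (9 + 4·13 + 23)/6 = 84/6 = 14
te_G = (12 + 4·13 + 14)/6 = 78/6 = 13
te_H = (9 + 4·13 + 17)/6 = 78/6 = 13
te_I = (2 + 4·4 + 12)/6 = 30/6 = 5
te_J = (3 + 4·8 + 13)/6 = 48/6 = 8

Forward pass:
ES_A = 0; EF_A = 3
ES_B = 3; EF_B = 3+6 = 9
ES_C = 3; EF_C = 3+2 = 5
ES_D = 3; EF_D = 3+8 = 11
ES_E = max(EF_A=3, EF_C=5) = 5; EF_E = 5+14 = 19
ES_F = 11; EF_F = 11+14 = 25
ES_G = max(EF_B=9, EF_D=11) = 11; EF_G = 11+13 = 24
ES_H = 11; EF_H = 11+13 = 24
ES_I = max(EF_A=3, EF_B=9) = 9; EF_I = 9+5 = 14
ES_J = max(EF_B=9, EF_E=19, EF_F=25, EF_G=24, EF_H=24, EF_I=14) = 25; EF_J = 25+8 = 33
Expected project duration μ = 33 hours. Critical path: A → D → F → J.

33 hours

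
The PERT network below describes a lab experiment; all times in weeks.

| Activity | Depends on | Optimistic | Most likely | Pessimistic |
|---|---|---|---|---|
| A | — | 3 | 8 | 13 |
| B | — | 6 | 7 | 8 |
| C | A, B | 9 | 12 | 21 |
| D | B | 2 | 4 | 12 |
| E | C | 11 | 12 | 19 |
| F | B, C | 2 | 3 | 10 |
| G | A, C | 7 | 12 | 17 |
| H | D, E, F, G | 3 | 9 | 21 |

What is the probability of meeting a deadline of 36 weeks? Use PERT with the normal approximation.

te_A = (3 + 4·8 + 13)/6 = 48/6 = 8; σ²_A = ((13−3)/6)² = 2.778
te_B = (6 + 4·7 + 8)/6 = 42/6 = 7; σ²_B = ((8−6)/6)² = 0.111
te_C = (9 + 4·12 + 21)/6 = 78/6 = 13; σ²_C = ((21−9)/6)² = 4.000
te_D = (2 + 4·4 + 12)/6 = 30/6 = 5; σ²_D = ((12−2)/6)² = 2.778
te_E = (11 + 4·12 + 19)/6 = 78/6 = 13; σ²_E = ((19−11)/6)² = 1.778
te_F = (2 + 4·3 + 10)/6 = 24/6 = 4; σ²_F = ((10−2)/6)² = 1.778
te_G = (7 + 4·12 + 17)/6 = 72/6 = 12; σ²_G = ((17−7)/6)² = 2.778
te_H = (3 + 4·9 + 21)/6 = 60/6 = 10; σ²_H = ((21−3)/6)² = 9.000

Forward pass:
ES_A = 0; EF_A = 8
ES_B = 0; EF_B = 7
ES_C = max(EF_A=8, EF_B=7) = 8; EF_C = 8+13 = 21
ES_D = 7; EF_D = 7+5 = 12
ES_E = 21; EF_E = 21+13 = 34
ES_F = max(EF_B=7, EF_C=21) = 21; EF_F = 21+4 = 25
ES_G = max(EF_A=8, EF_C=21) = 21; EF_G = 21+12 = 33
ES_H = max(EF_D=12, EF_E=34, EF_F=25, EF_G=33) = 34; EF_H = 34+10 = 44
Expected project duration μ = 44 weeks. Critical path: A → C → E → H.

Variance along critical path = 2.778 + 4.000 + 1.778 + 9.000 = 17.556; σ = √17.556 = 4.190 weeks.
Z = (36 − 44) / 4.190 = -1.909
P(T ≤ 36) = Φ(-1.909) ≈ 0.028

0.028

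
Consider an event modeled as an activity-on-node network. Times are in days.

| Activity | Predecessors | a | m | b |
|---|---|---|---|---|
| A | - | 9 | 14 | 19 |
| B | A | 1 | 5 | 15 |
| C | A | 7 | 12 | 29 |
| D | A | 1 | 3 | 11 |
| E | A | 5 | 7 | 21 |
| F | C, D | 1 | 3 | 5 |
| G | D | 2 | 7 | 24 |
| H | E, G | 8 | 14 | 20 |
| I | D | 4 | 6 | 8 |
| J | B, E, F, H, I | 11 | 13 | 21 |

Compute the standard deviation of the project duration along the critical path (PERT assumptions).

te_A = (9 + 4·14 + 19)/6 = 84/6 = 14; σ²_A = ((19−9)/6)² = 2.778
te_B = (1 + 4·5 + 15)/6 = 36/6 = 6; σ²_B = ((15−1)/6)² = 5.444
te_C = (7 + 4·12 + 29)/6 = 84/6 = 14; σ²_C = ((29−7)/6)² = 13.444
te_D = (1 + 4·3 + 11)/6 = 24/6 = 4; σ²_D = ((11−1)/6)² = 2.778
te_E = (5 + 4·7 + 21)/6 = 54/6 = 9; σ²_E = ((21−5)/6)² = 7.111
te_F = (1 + 4·3 + 5)/6 = 18/6 = 3; σ²_F = ((5−1)/6)² = 0.444
te_G = (2 + 4·7 + 24)/6 = 54/6 = 9; σ²_G = ((24−2)/6)² = 13.444
te_H = (8 + 4·14 + 20)/6 = 84/6 = 14; σ²_H = ((20−8)/6)² = 4.000
te_I = (4 + 4·6 + 8)/6 = 36/6 = 6; σ²_I = ((8−4)/6)² = 0.444
te_J = (11 + 4·13 + 21)/6 = 84/6 = 14; σ²_J = ((21−11)/6)² = 2.778

Forward pass:
ES_A = 0; EF_A = 14
ES_B = 14; EF_B = 14+6 = 20
ES_C = 14; EF_C = 14+14 = 28
ES_D = 14; EF_D = 14+4 = 18
ES_E = 14; EF_E = 14+9 = 23
ES_F = max(EF_C=28, EF_D=18) = 28; EF_F = 28+3 = 31
ES_G = 18; EF_G = 18+9 = 27
ES_H = max(EF_E=23, EF_G=27) = 27; EF_H = 27+14 = 41
ES_I = 18; EF_I = 18+6 = 24
ES_J = max(EF_B=20, EF_E=23, EF_F=31, EF_H=41, EF_I=24) = 41; EF_J = 41+14 = 55
Expected project duration μ = 55 days. Critical path: A → D → G → H → J.

Variance along critical path = 2.778 + 2.778 + 13.444 + 4.000 + 2.778 = 25.778
σ = √25.778 = 5.077 days

5.08 days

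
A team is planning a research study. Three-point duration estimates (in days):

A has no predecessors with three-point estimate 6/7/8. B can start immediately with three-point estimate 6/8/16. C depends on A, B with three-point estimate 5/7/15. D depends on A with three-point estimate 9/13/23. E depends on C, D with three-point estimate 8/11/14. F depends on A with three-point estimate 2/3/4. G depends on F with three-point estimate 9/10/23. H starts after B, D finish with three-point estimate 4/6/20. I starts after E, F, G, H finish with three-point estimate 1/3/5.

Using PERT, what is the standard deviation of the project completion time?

2.65 days

te_A = (6 + 4·7 + 8)/6 = 42/6 = 7; σ²_A = ((8−6)/6)² = 0.111
te_B = (6 + 4·8 + 16)/6 = 54/6 = 9; σ²_B = ((16−6)/6)² = 2.778
te_C = (5 + 4·7 + 15)/6 = 48/6 = 8; σ²_C = ((15−5)/6)² = 2.778
te_D = (9 + 4·13 + 23)/6 = 84/6 = 14; σ²_D = ((23−9)/6)² = 5.444
te_E = (8 + 4·11 + 14)/6 = 66/6 = 11; σ²_E = ((14−8)/6)² = 1.000
te_F = (2 + 4·3 + 4)/6 = 18/6 = 3; σ²_F = ((4−2)/6)² = 0.111
te_G = (9 + 4·10 + 23)/6 = 72/6 = 12; σ²_G = ((23−9)/6)² = 5.444
te_H = (4 + 4·6 + 20)/6 = 48/6 = 8; σ²_H = ((20−4)/6)² = 7.111
te_I = (1 + 4·3 + 5)/6 = 18/6 = 3; σ²_I = ((5−1)/6)² = 0.444

Forward pass:
ES_A = 0; EF_A = 7
ES_B = 0; EF_B = 9
ES_C = max(EF_A=7, EF_B=9) = 9; EF_C = 9+8 = 17
ES_D = 7; EF_D = 7+14 = 21
ES_E = max(EF_C=17, EF_D=21) = 21; EF_E = 21+11 = 32
ES_F = 7; EF_F = 7+3 = 10
ES_G = 10; EF_G = 10+12 = 22
ES_H = max(EF_B=9, EF_D=21) = 21; EF_H = 21+8 = 29
ES_I = max(EF_E=32, EF_F=10, EF_G=22, EF_H=29) = 32; EF_I = 32+3 = 35
Expected project duration μ = 35 days. Critical path: A → D → E → I.

Variance along critical path = 0.111 + 5.444 + 1.000 + 0.444 = 7.000
σ = √7.000 = 2.646 days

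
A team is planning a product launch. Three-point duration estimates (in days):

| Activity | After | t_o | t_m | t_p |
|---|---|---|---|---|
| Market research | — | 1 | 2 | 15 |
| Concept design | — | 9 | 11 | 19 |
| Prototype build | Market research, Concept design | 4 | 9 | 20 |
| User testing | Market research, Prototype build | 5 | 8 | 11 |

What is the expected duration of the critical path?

30 days

te_Market research = (1 + 4·2 + 15)/6 = 24/6 = 4
te_Concept design = (9 + 4·11 + 19)/6 = 72/6 = 12
te_Prototype build = (4 + 4·9 + 20)/6 = 60/6 = 10
te_User testing = (5 + 4·8 + 11)/6 = 48/6 = 8

Forward pass:
ES_Market research = 0; EF_Market research = 4
ES_Concept design = 0; EF_Concept design = 12
ES_Prototype build = max(EF_Market research=4, EF_Concept design=12) = 12; EF_Prototype build = 12+10 = 22
ES_User testing = max(EF_Market research=4, EF_Prototype build=22) = 22; EF_User testing = 22+8 = 30
Expected project duration μ = 30 days. Critical path: Concept design → Prototype build → User testing.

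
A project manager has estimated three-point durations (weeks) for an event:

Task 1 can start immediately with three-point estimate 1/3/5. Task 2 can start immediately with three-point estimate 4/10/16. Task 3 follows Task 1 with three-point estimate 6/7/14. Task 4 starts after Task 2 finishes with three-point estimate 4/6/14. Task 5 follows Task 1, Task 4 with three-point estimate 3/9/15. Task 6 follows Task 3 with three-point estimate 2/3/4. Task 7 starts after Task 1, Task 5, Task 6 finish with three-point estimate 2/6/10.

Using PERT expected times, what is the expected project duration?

te_Task 1 = (1 + 4·3 + 5)/6 = 18/6 = 3
te_Task 2 = (4 + 4·10 + 16)/6 = 60/6 = 10
te_Task 3 = (6 + 4·7 + 14)/6 = 48/6 = 8
te_Task 4 = (4 + 4·6 + 14)/6 = 42/6 = 7
te_Task 5 = (3 + 4·9 + 15)/6 = 54/6 = 9
te_Task 6 = (2 + 4·3 + 4)/6 = 18/6 = 3
te_Task 7 = (2 + 4·6 + 10)/6 = 36/6 = 6

Forward pass:
ES_Task 1 = 0; EF_Task 1 = 3
ES_Task 2 = 0; EF_Task 2 = 10
ES_Task 3 = 3; EF_Task 3 = 3+8 = 11
ES_Task 4 = 10; EF_Task 4 = 10+7 = 17
ES_Task 5 = max(EF_Task 1=3, EF_Task 4=17) = 17; EF_Task 5 = 17+9 = 26
ES_Task 6 = 11; EF_Task 6 = 11+3 = 14
ES_Task 7 = max(EF_Task 1=3, EF_Task 5=26, EF_Task 6=14) = 26; EF_Task 7 = 26+6 = 32
Expected project duration μ = 32 weeks. Critical path: Task 2 → Task 4 → Task 5 → Task 7.

32 weeks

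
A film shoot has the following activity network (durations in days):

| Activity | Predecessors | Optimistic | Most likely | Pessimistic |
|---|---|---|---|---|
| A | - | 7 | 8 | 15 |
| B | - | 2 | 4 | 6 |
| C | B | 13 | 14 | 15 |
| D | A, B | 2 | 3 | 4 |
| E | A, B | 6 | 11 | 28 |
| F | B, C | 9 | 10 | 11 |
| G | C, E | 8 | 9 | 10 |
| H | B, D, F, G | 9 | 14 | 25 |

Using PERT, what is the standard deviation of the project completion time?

4.74 days

te_A = (7 + 4·8 + 15)/6 = 54/6 = 9; σ²_A = ((15−7)/6)² = 1.778
te_B = (2 + 4·4 + 6)/6 = 24/6 = 4; σ²_B = ((6−2)/6)² = 0.444
te_C = (13 + 4·14 + 15)/6 = 84/6 = 14; σ²_C = ((15−13)/6)² = 0.111
te_D = (2 + 4·3 + 4)/6 = 18/6 = 3; σ²_D = ((4−2)/6)² = 0.111
te_E = (6 + 4·11 + 28)/6 = 78/6 = 13; σ²_E = ((28−6)/6)² = 13.444
te_F = (9 + 4·10 + 11)/6 = 60/6 = 10; σ²_F = ((11−9)/6)² = 0.111
te_G = (8 + 4·9 + 10)/6 = 54/6 = 9; σ²_G = ((10−8)/6)² = 0.111
te_H = (9 + 4·14 + 25)/6 = 90/6 = 15; σ²_H = ((25−9)/6)² = 7.111

Forward pass:
ES_A = 0; EF_A = 9
ES_B = 0; EF_B = 4
ES_C = 4; EF_C = 4+14 = 18
ES_D = max(EF_A=9, EF_B=4) = 9; EF_D = 9+3 = 12
ES_E = max(EF_A=9, EF_B=4) = 9; EF_E = 9+13 = 22
ES_F = max(EF_B=4, EF_C=18) = 18; EF_F = 18+10 = 28
ES_G = max(EF_C=18, EF_E=22) = 22; EF_G = 22+9 = 31
ES_H = max(EF_B=4, EF_D=12, EF_F=28, EF_G=31) = 31; EF_H = 31+15 = 46
Expected project duration μ = 46 days. Critical path: A → E → G → H.

Variance along critical path = 1.778 + 13.444 + 0.111 + 7.111 = 22.444
σ = √22.444 = 4.738 days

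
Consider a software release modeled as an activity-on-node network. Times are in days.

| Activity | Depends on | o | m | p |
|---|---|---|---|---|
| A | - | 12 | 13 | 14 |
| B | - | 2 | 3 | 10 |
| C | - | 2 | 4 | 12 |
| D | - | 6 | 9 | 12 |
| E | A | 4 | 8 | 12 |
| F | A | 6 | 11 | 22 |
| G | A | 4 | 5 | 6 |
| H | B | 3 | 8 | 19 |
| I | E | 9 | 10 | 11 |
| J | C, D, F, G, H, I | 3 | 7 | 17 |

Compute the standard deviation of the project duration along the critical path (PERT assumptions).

2.73 days

te_A = (12 + 4·13 + 14)/6 = 78/6 = 13; σ²_A = ((14−12)/6)² = 0.111
te_B = (2 + 4·3 + 10)/6 = 24/6 = 4; σ²_B = ((10−2)/6)² = 1.778
te_C = (2 + 4·4 + 12)/6 = 30/6 = 5; σ²_C = ((12−2)/6)² = 2.778
te_D = (6 + 4·9 + 12)/6 = 54/6 = 9; σ²_D = ((12−6)/6)² = 1.000
te_E = (4 + 4·8 + 12)/6 = 48/6 = 8; σ²_E = ((12−4)/6)² = 1.778
te_F = (6 + 4·11 + 22)/6 = 72/6 = 12; σ²_F = ((22−6)/6)² = 7.111
te_G = (4 + 4·5 + 6)/6 = 30/6 = 5; σ²_G = ((6−4)/6)² = 0.111
te_H = (3 + 4·8 + 19)/6 = 54/6 = 9; σ²_H = ((19−3)/6)² = 7.111
te_I = (9 + 4·10 + 11)/6 = 60/6 = 10; σ²_I = ((11−9)/6)² = 0.111
te_J = (3 + 4·7 + 17)/6 = 48/6 = 8; σ²_J = ((17−3)/6)² = 5.444

Forward pass:
ES_A = 0; EF_A = 13
ES_B = 0; EF_B = 4
ES_C = 0; EF_C = 5
ES_D = 0; EF_D = 9
ES_E = 13; EF_E = 13+8 = 21
ES_F = 13; EF_F = 13+12 = 25
ES_G = 13; EF_G = 13+5 = 18
ES_H = 4; EF_H = 4+9 = 13
ES_I = 21; EF_I = 21+10 = 31
ES_J = max(EF_C=5, EF_D=9, EF_F=25, EF_G=18, EF_H=13, EF_I=31) = 31; EF_J = 31+8 = 39
Expected project duration μ = 39 days. Critical path: A → E → I → J.

Variance along critical path = 0.111 + 1.778 + 0.111 + 5.444 = 7.444
σ = √7.444 = 2.728 days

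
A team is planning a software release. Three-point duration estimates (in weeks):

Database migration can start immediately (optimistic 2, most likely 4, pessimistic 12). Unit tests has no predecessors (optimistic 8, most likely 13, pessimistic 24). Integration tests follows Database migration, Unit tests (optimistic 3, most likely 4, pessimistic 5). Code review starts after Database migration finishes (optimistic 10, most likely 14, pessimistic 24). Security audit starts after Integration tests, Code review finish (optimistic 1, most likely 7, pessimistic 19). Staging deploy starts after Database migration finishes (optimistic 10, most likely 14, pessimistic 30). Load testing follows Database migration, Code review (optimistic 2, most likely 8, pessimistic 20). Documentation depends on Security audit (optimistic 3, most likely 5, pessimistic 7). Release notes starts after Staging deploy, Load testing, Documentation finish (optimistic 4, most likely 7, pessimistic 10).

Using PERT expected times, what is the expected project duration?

te_Database migration = (2 + 4·4 + 12)/6 = 30/6 = 5
te_Unit tests = (8 + 4·13 + 24)/6 = 84/6 = 14
te_Integration tests = (3 + 4·4 + 5)/6 = 24/6 = 4
te_Code review = (10 + 4·14 + 24)/6 = 90/6 = 15
te_Security audit = (1 + 4·7 + 19)/6 = 48/6 = 8
te_Staging deploy = (10 + 4·14 + 30)/6 = 96/6 = 16
te_Load testing = (2 + 4·8 + 20)/6 = 54/6 = 9
te_Documentation = (3 + 4·5 + 7)/6 = 30/6 = 5
te_Release notes = (4 + 4·7 + 10)/6 = 42/6 = 7

Forward pass:
ES_Database migration = 0; EF_Database migration = 5
ES_Unit tests = 0; EF_Unit tests = 14
ES_Integration tests = max(EF_Database migration=5, EF_Unit tests=14) = 14; EF_Integration tests = 14+4 = 18
ES_Code review = 5; EF_Code review = 5+15 = 20
ES_Security audit = max(EF_Integration tests=18, EF_Code review=20) = 20; EF_Security audit = 20+8 = 28
ES_Staging deploy = 5; EF_Staging deploy = 5+16 = 21
ES_Load testing = max(EF_Database migration=5, EF_Code review=20) = 20; EF_Load testing = 20+9 = 29
ES_Documentation = 28; EF_Documentation = 28+5 = 33
ES_Release notes = max(EF_Staging deploy=21, EF_Load testing=29, EF_Documentation=33) = 33; EF_Release notes = 33+7 = 40
Expected project duration μ = 40 weeks. Critical path: Database migration → Code review → Security audit → Documentation → Release notes.

40 weeks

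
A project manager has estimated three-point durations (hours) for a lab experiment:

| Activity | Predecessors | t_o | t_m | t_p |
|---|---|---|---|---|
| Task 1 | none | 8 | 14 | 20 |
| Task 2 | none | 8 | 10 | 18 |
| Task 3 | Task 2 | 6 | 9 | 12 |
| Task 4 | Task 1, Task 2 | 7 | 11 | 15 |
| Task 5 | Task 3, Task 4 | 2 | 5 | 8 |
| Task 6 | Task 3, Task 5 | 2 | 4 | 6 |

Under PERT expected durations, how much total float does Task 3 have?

te_Task 1 = (8 + 4·14 + 20)/6 = 84/6 = 14
te_Task 2 = (8 + 4·10 + 18)/6 = 66/6 = 11
te_Task 3 = (6 + 4·9 + 12)/6 = 54/6 = 9
te_Task 4 = (7 + 4·11 + 15)/6 = 66/6 = 11
te_Task 5 = (2 + 4·5 + 8)/6 = 30/6 = 5
te_Task 6 = (2 + 4·4 + 6)/6 = 24/6 = 4

Forward pass:
ES_Task 1 = 0; EF_Task 1 = 14
ES_Task 2 = 0; EF_Task 2 = 11
ES_Task 3 = 11; EF_Task 3 = 11+9 = 20
ES_Task 4 = max(EF_Task 1=14, EF_Task 2=11) = 14; EF_Task 4 = 14+11 = 25
ES_Task 5 = max(EF_Task 3=20, EF_Task 4=25) = 25; EF_Task 5 = 25+5 = 30
ES_Task 6 = max(EF_Task 3=20, EF_Task 5=30) = 30; EF_Task 6 = 30+4 = 34
Expected project duration μ = 34 hours. Critical path: Task 1 → Task 4 → Task 5 → Task 6.

Backward pass:
LF_Task 6 = 34; LS_Task 6 = 34−4 = 30
LF_Task 5 = LS_Task 6 = 30; LS_Task 5 = 30−5 = 25
LF_Task 4 = LS_Task 5 = 25; LS_Task 4 = 25−11 = 14
LF_Task 3 = min(LS_Task 5=25, LS_Task 6=30) = 25; LS_Task 3 = 25−9 = 16
LF_Task 2 = min(LS_Task 3=16, LS_Task 4=14) = 14; LS_Task 2 = 14−11 = 3
LF_Task 1 = LS_Task 4 = 14; LS_Task 1 = 14−14 = 0
Slack_Task 3 = LS_Task 3 − ES_Task 3 = 16 − 11 = 5

5 hours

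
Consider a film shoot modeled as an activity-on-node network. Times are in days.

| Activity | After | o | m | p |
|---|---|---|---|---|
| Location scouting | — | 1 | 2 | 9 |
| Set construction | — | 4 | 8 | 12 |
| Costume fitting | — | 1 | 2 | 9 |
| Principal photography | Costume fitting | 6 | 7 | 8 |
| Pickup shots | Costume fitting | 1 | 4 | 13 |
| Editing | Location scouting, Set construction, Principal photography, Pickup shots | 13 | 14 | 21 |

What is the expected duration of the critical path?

te_Location scouting = (1 + 4·2 + 9)/6 = 18/6 = 3
te_Set construction = (4 + 4·8 + 12)/6 = 48/6 = 8
te_Costume fitting = (1 + 4·2 + 9)/6 = 18/6 = 3
te_Principal photography = (6 + 4·7 + 8)/6 = 42/6 = 7
te_Pickup shots = (1 + 4·4 + 13)/6 = 30/6 = 5
te_Editing = (13 + 4·14 + 21)/6 = 90/6 = 15

Forward pass:
ES_Location scouting = 0; EF_Location scouting = 3
ES_Set construction = 0; EF_Set construction = 8
ES_Costume fitting = 0; EF_Costume fitting = 3
ES_Principal photography = 3; EF_Principal photography = 3+7 = 10
ES_Pickup shots = 3; EF_Pickup shots = 3+5 = 8
ES_Editing = max(EF_Location scouting=3, EF_Set construction=8, EF_Principal photography=10, EF_Pickup shots=8) = 10; EF_Editing = 10+15 = 25
Expected project duration μ = 25 days. Critical path: Costume fitting → Principal photography → Editing.

25 days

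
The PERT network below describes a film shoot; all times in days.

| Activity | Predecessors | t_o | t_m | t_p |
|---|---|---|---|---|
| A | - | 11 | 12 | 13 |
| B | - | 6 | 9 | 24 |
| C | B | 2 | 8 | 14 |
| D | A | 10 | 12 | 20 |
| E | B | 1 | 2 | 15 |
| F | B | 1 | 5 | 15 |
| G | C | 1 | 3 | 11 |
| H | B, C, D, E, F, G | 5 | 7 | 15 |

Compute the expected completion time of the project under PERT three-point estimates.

33 days

te_A = (11 + 4·12 + 13)/6 = 72/6 = 12
te_B = (6 + 4·9 + 24)/6 = 66/6 = 11
te_C = (2 + 4·8 + 14)/6 = 48/6 = 8
te_D = (10 + 4·12 + 20)/6 = 78/6 = 13
te_E = (1 + 4·2 + 15)/6 = 24/6 = 4
te_F = (1 + 4·5 + 15)/6 = 36/6 = 6
te_G = (1 + 4·3 + 11)/6 = 24/6 = 4
te_H = (5 + 4·7 + 15)/6 = 48/6 = 8

Forward pass:
ES_A = 0; EF_A = 12
ES_B = 0; EF_B = 11
ES_C = 11; EF_C = 11+8 = 19
ES_D = 12; EF_D = 12+13 = 25
ES_E = 11; EF_E = 11+4 = 15
ES_F = 11; EF_F = 11+6 = 17
ES_G = 19; EF_G = 19+4 = 23
ES_H = max(EF_B=11, EF_C=19, EF_D=25, EF_E=15, EF_F=17, EF_G=23) = 25; EF_H = 25+8 = 33
Expected project duration μ = 33 days. Critical path: A → D → H.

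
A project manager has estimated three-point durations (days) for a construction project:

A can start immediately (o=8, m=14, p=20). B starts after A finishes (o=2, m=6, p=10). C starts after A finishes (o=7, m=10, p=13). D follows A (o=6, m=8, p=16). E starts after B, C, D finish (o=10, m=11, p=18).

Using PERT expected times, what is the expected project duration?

te_A = (8 + 4·14 + 20)/6 = 84/6 = 14
te_B = (2 + 4·6 + 10)/6 = 36/6 = 6
te_C = (7 + 4·10 + 13)/6 = 60/6 = 10
te_D = (6 + 4·8 + 16)/6 = 54/6 = 9
te_E = (10 + 4·11 + 18)/6 = 72/6 = 12

Forward pass:
ES_A = 0; EF_A = 14
ES_B = 14; EF_B = 14+6 = 20
ES_C = 14; EF_C = 14+10 = 24
ES_D = 14; EF_D = 14+9 = 23
ES_E = max(EF_B=20, EF_C=24, EF_D=23) = 24; EF_E = 24+12 = 36
Expected project duration μ = 36 days. Critical path: A → C → E.

36 days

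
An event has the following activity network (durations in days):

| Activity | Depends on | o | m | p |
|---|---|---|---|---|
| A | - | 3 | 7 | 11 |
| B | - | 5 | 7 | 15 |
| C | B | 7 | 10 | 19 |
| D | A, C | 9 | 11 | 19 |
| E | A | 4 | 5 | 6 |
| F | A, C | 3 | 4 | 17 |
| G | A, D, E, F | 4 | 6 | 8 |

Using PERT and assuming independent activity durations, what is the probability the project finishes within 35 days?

0.264

te_A = (3 + 4·7 + 11)/6 = 42/6 = 7; σ²_A = ((11−3)/6)² = 1.778
te_B = (5 + 4·7 + 15)/6 = 48/6 = 8; σ²_B = ((15−5)/6)² = 2.778
te_C = (7 + 4·10 + 19)/6 = 66/6 = 11; σ²_C = ((19−7)/6)² = 4.000
te_D = (9 + 4·11 + 19)/6 = 72/6 = 12; σ²_D = ((19−9)/6)² = 2.778
te_E = (4 + 4·5 + 6)/6 = 30/6 = 5; σ²_E = ((6−4)/6)² = 0.111
te_F = (3 + 4·4 + 17)/6 = 36/6 = 6; σ²_F = ((17−3)/6)² = 5.444
te_G = (4 + 4·6 + 8)/6 = 36/6 = 6; σ²_G = ((8−4)/6)² = 0.444

Forward pass:
ES_A = 0; EF_A = 7
ES_B = 0; EF_B = 8
ES_C = 8; EF_C = 8+11 = 19
ES_D = max(EF_A=7, EF_C=19) = 19; EF_D = 19+12 = 31
ES_E = 7; EF_E = 7+5 = 12
ES_F = max(EF_A=7, EF_C=19) = 19; EF_F = 19+6 = 25
ES_G = max(EF_A=7, EF_D=31, EF_E=12, EF_F=25) = 31; EF_G = 31+6 = 37
Expected project duration μ = 37 days. Critical path: B → C → D → G.

Variance along critical path = 2.778 + 4.000 + 2.778 + 0.444 = 10.000; σ = √10.000 = 3.162 days.
Z = (35 − 37) / 3.162 = -0.632
P(T ≤ 35) = Φ(-0.632) ≈ 0.264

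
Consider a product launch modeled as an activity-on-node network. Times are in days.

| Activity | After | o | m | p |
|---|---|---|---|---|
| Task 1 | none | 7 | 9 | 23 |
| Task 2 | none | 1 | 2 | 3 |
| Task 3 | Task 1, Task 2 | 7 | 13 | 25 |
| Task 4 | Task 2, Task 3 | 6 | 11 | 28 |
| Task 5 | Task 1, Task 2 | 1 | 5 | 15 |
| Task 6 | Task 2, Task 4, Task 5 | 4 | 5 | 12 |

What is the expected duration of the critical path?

te_Task 1 = (7 + 4·9 + 23)/6 = 66/6 = 11
te_Task 2 = (1 + 4·2 + 3)/6 = 12/6 = 2
te_Task 3 = (7 + 4·13 + 25)/6 = 84/6 = 14
te_Task 4 = (6 + 4·11 + 28)/6 = 78/6 = 13
te_Task 5 = (1 + 4·5 + 15)/6 = 36/6 = 6
te_Task 6 = (4 + 4·5 + 12)/6 = 36/6 = 6

Forward pass:
ES_Task 1 = 0; EF_Task 1 = 11
ES_Task 2 = 0; EF_Task 2 = 2
ES_Task 3 = max(EF_Task 1=11, EF_Task 2=2) = 11; EF_Task 3 = 11+14 = 25
ES_Task 4 = max(EF_Task 2=2, EF_Task 3=25) = 25; EF_Task 4 = 25+13 = 38
ES_Task 5 = max(EF_Task 1=11, EF_Task 2=2) = 11; EF_Task 5 = 11+6 = 17
ES_Task 6 = max(EF_Task 2=2, EF_Task 4=38, EF_Task 5=17) = 38; EF_Task 6 = 38+6 = 44
Expected project duration μ = 44 days. Critical path: Task 1 → Task 3 → Task 4 → Task 6.

44 days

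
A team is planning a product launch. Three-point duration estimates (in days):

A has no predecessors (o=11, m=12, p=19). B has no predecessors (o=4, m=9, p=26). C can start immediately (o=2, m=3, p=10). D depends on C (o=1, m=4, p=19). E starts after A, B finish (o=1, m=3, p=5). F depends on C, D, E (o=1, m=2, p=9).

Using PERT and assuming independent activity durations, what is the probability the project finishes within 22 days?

0.933

te_A = (11 + 4·12 + 19)/6 = 78/6 = 13; σ²_A = ((19−11)/6)² = 1.778
te_B = (4 + 4·9 + 26)/6 = 66/6 = 11; σ²_B = ((26−4)/6)² = 13.444
te_C = (2 + 4·3 + 10)/6 = 24/6 = 4; σ²_C = ((10−2)/6)² = 1.778
te_D = (1 + 4·4 + 19)/6 = 36/6 = 6; σ²_D = ((19−1)/6)² = 9.000
te_E = (1 + 4·3 + 5)/6 = 18/6 = 3; σ²_E = ((5−1)/6)² = 0.444
te_F = (1 + 4·2 + 9)/6 = 18/6 = 3; σ²_F = ((9−1)/6)² = 1.778

Forward pass:
ES_A = 0; EF_A = 13
ES_B = 0; EF_B = 11
ES_C = 0; EF_C = 4
ES_D = 4; EF_D = 4+6 = 10
ES_E = max(EF_A=13, EF_B=11) = 13; EF_E = 13+3 = 16
ES_F = max(EF_C=4, EF_D=10, EF_E=16) = 16; EF_F = 16+3 = 19
Expected project duration μ = 19 days. Critical path: A → E → F.

Variance along critical path = 1.778 + 0.444 + 1.778 = 4.000; σ = √4.000 = 2.000 days.
Z = (22 − 19) / 2.000 = 1.500
P(T ≤ 22) = Φ(1.500) ≈ 0.933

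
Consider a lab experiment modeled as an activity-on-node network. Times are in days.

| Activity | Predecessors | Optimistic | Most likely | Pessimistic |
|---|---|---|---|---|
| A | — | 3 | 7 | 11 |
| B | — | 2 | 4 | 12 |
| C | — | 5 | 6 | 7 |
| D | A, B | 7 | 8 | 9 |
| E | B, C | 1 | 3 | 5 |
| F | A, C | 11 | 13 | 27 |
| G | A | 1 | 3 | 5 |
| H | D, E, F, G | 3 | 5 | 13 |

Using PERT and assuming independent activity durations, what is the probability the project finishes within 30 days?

0.721

te_A = (3 + 4·7 + 11)/6 = 42/6 = 7; σ²_A = ((11−3)/6)² = 1.778
te_B = (2 + 4·4 + 12)/6 = 30/6 = 5; σ²_B = ((12−2)/6)² = 2.778
te_C = (5 + 4·6 + 7)/6 = 36/6 = 6; σ²_C = ((7−5)/6)² = 0.111
te_D = (7 + 4·8 + 9)/6 = 48/6 = 8; σ²_D = ((9−7)/6)² = 0.111
te_E = (1 + 4·3 + 5)/6 = 18/6 = 3; σ²_E = ((5−1)/6)² = 0.444
te_F = (11 + 4·13 + 27)/6 = 90/6 = 15; σ²_F = ((27−11)/6)² = 7.111
te_G = (1 + 4·3 + 5)/6 = 18/6 = 3; σ²_G = ((5−1)/6)² = 0.444
te_H = (3 + 4·5 + 13)/6 = 36/6 = 6; σ²_H = ((13−3)/6)² = 2.778

Forward pass:
ES_A = 0; EF_A = 7
ES_B = 0; EF_B = 5
ES_C = 0; EF_C = 6
ES_D = max(EF_A=7, EF_B=5) = 7; EF_D = 7+8 = 15
ES_E = max(EF_B=5, EF_C=6) = 6; EF_E = 6+3 = 9
ES_F = max(EF_A=7, EF_C=6) = 7; EF_F = 7+15 = 22
ES_G = 7; EF_G = 7+3 = 10
ES_H = max(EF_D=15, EF_E=9, EF_F=22, EF_G=10) = 22; EF_H = 22+6 = 28
Expected project duration μ = 28 days. Critical path: A → F → H.

Variance along critical path = 1.778 + 7.111 + 2.778 = 11.667; σ = √11.667 = 3.416 days.
Z = (30 − 28) / 3.416 = 0.586
P(T ≤ 30) = Φ(0.586) ≈ 0.721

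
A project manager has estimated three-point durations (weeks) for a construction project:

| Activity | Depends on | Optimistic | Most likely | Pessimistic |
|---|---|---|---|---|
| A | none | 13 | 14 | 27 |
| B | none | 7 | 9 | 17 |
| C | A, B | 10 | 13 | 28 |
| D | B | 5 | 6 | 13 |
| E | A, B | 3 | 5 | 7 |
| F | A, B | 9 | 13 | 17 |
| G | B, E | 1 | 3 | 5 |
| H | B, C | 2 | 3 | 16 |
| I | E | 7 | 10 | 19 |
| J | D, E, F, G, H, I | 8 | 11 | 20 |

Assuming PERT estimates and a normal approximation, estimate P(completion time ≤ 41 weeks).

0.076

te_A = (13 + 4·14 + 27)/6 = 96/6 = 16; σ²_A = ((27−13)/6)² = 5.444
te_B = (7 + 4·9 + 17)/6 = 60/6 = 10; σ²_B = ((17−7)/6)² = 2.778
te_C = (10 + 4·13 + 28)/6 = 90/6 = 15; σ²_C = ((28−10)/6)² = 9.000
te_D = (5 + 4·6 + 13)/6 = 42/6 = 7; σ²_D = ((13−5)/6)² = 1.778
te_E = (3 + 4·5 + 7)/6 = 30/6 = 5; σ²_E = ((7−3)/6)² = 0.444
te_F = (9 + 4·13 + 17)/6 = 78/6 = 13; σ²_F = ((17−9)/6)² = 1.778
te_G = (1 + 4·3 + 5)/6 = 18/6 = 3; σ²_G = ((5−1)/6)² = 0.444
te_H = (2 + 4·3 + 16)/6 = 30/6 = 5; σ²_H = ((16−2)/6)² = 5.444
te_I = (7 + 4·10 + 19)/6 = 66/6 = 11; σ²_I = ((19−7)/6)² = 4.000
te_J = (8 + 4·11 + 20)/6 = 72/6 = 12; σ²_J = ((20−8)/6)² = 4.000

Forward pass:
ES_A = 0; EF_A = 16
ES_B = 0; EF_B = 10
ES_C = max(EF_A=16, EF_B=10) = 16; EF_C = 16+15 = 31
ES_D = 10; EF_D = 10+7 = 17
ES_E = max(EF_A=16, EF_B=10) = 16; EF_E = 16+5 = 21
ES_F = max(EF_A=16, EF_B=10) = 16; EF_F = 16+13 = 29
ES_G = max(EF_B=10, EF_E=21) = 21; EF_G = 21+3 = 24
ES_H = max(EF_B=10, EF_C=31) = 31; EF_H = 31+5 = 36
ES_I = 21; EF_I = 21+11 = 32
ES_J = max(EF_D=17, EF_E=21, EF_F=29, EF_G=24, EF_H=36, EF_I=32) = 36; EF_J = 36+12 = 48
Expected project duration μ = 48 weeks. Critical path: A → C → H → J.

Variance along critical path = 5.444 + 9.000 + 5.444 + 4.000 = 23.889; σ = √23.889 = 4.888 weeks.
Z = (41 − 48) / 4.888 = -1.432
P(T ≤ 41) = Φ(-1.432) ≈ 0.076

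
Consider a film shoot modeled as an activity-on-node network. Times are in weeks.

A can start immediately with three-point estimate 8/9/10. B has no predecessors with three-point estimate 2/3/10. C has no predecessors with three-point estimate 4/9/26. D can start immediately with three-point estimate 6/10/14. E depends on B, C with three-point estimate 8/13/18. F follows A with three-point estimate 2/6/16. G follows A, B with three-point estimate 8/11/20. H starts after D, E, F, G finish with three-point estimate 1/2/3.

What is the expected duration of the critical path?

26 weeks

te_A = (8 + 4·9 + 10)/6 = 54/6 = 9
te_B = (2 + 4·3 + 10)/6 = 24/6 = 4
te_C = (4 + 4·9 + 26)/6 = 66/6 = 11
te_D = (6 + 4·10 + 14)/6 = 60/6 = 10
te_E = (8 + 4·13 + 18)/6 = 78/6 = 13
te_F = (2 + 4·6 + 16)/6 = 42/6 = 7
te_G = (8 + 4·11 + 20)/6 = 72/6 = 12
te_H = (1 + 4·2 + 3)/6 = 12/6 = 2

Forward pass:
ES_A = 0; EF_A = 9
ES_B = 0; EF_B = 4
ES_C = 0; EF_C = 11
ES_D = 0; EF_D = 10
ES_E = max(EF_B=4, EF_C=11) = 11; EF_E = 11+13 = 24
ES_F = 9; EF_F = 9+7 = 16
ES_G = max(EF_A=9, EF_B=4) = 9; EF_G = 9+12 = 21
ES_H = max(EF_D=10, EF_E=24, EF_F=16, EF_G=21) = 24; EF_H = 24+2 = 26
Expected project duration μ = 26 weeks. Critical path: C → E → H.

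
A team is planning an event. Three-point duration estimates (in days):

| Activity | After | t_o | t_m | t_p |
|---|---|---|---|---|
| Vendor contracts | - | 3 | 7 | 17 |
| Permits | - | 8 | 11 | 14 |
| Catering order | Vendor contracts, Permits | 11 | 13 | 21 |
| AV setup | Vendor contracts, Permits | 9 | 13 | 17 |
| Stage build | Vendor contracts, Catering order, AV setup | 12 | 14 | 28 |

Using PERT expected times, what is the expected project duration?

41 days

te_Vendor contracts = (3 + 4·7 + 17)/6 = 48/6 = 8
te_Permits = (8 + 4·11 + 14)/6 = 66/6 = 11
te_Catering order = (11 + 4·13 + 21)/6 = 84/6 = 14
te_AV setup = (9 + 4·13 + 17)/6 = 78/6 = 13
te_Stage build = (12 + 4·14 + 28)/6 = 96/6 = 16

Forward pass:
ES_Vendor contracts = 0; EF_Vendor contracts = 8
ES_Permits = 0; EF_Permits = 11
ES_Catering order = max(EF_Vendor contracts=8, EF_Permits=11) = 11; EF_Catering order = 11+14 = 25
ES_AV setup = max(EF_Vendor contracts=8, EF_Permits=11) = 11; EF_AV setup = 11+13 = 24
ES_Stage build = max(EF_Vendor contracts=8, EF_Catering order=25, EF_AV setup=24) = 25; EF_Stage build = 25+16 = 41
Expected project duration μ = 41 days. Critical path: Permits → Catering order → Stage build.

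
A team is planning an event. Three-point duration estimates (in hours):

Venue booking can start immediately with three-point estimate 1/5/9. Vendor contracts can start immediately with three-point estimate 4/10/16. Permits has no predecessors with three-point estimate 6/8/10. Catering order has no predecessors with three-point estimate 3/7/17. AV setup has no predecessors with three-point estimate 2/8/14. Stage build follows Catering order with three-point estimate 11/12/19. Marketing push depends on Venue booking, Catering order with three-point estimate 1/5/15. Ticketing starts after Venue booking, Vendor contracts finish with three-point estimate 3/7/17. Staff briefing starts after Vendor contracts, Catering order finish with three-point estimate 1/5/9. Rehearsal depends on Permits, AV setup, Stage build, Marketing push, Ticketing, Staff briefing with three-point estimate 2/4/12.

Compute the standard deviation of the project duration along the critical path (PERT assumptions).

te_Venue booking = (1 + 4·5 + 9)/6 = 30/6 = 5; σ²_Venue booking = ((9−1)/6)² = 1.778
te_Vendor contracts = (4 + 4·10 + 16)/6 = 60/6 = 10; σ²_Vendor contracts = ((16−4)/6)² = 4.000
te_Permits = (6 + 4·8 + 10)/6 = 48/6 = 8; σ²_Permits = ((10−6)/6)² = 0.444
te_Catering order = (3 + 4·7 + 17)/6 = 48/6 = 8; σ²_Catering order = ((17−3)/6)² = 5.444
te_AV setup = (2 + 4·8 + 14)/6 = 48/6 = 8; σ²_AV setup = ((14−2)/6)² = 4.000
te_Stage build = (11 + 4·12 + 19)/6 = 78/6 = 13; σ²_Stage build = ((19−11)/6)² = 1.778
te_Marketing push = (1 + 4·5 + 15)/6 = 36/6 = 6; σ²_Marketing push = ((15−1)/6)² = 5.444
te_Ticketing = (3 + 4·7 + 17)/6 = 48/6 = 8; σ²_Ticketing = ((17−3)/6)² = 5.444
te_Staff briefing = (1 + 4·5 + 9)/6 = 30/6 = 5; σ²_Staff briefing = ((9−1)/6)² = 1.778
te_Rehearsal = (2 + 4·4 + 12)/6 = 30/6 = 5; σ²_Rehearsal = ((12−2)/6)² = 2.778

Forward pass:
ES_Venue booking = 0; EF_Venue booking = 5
ES_Vendor contracts = 0; EF_Vendor contracts = 10
ES_Permits = 0; EF_Permits = 8
ES_Catering order = 0; EF_Catering order = 8
ES_AV setup = 0; EF_AV setup = 8
ES_Stage build = 8; EF_Stage build = 8+13 = 21
ES_Marketing push = max(EF_Venue booking=5, EF_Catering order=8) = 8; EF_Marketing push = 8+6 = 14
ES_Ticketing = max(EF_Venue booking=5, EF_Vendor contracts=10) = 10; EF_Ticketing = 10+8 = 18
ES_Staff briefing = max(EF_Vendor contracts=10, EF_Catering order=8) = 10; EF_Staff briefing = 10+5 = 15
ES_Rehearsal = max(EF_Permits=8, EF_AV setup=8, EF_Stage build=21, EF_Marketing push=14, EF_Ticketing=18, EF_Staff briefing=15) = 21; EF_Rehearsal = 21+5 = 26
Expected project duration μ = 26 hours. Critical path: Catering order → Stage build → Rehearsal.

Variance along critical path = 5.444 + 1.778 + 2.778 = 10.000
σ = √10.000 = 3.162 hours

3.16 hours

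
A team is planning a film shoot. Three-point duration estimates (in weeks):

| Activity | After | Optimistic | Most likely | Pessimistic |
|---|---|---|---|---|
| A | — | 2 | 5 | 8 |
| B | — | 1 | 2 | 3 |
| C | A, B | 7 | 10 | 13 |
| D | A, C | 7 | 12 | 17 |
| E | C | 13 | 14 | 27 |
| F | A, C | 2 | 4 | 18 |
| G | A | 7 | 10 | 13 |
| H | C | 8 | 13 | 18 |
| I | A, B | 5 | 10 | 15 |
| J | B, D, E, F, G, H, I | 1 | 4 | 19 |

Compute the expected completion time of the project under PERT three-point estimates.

37 weeks

te_A = (2 + 4·5 + 8)/6 = 30/6 = 5
te_B = (1 + 4·2 + 3)/6 = 12/6 = 2
te_C = (7 + 4·10 + 13)/6 = 60/6 = 10
te_D = (7 + 4·12 + 17)/6 = 72/6 = 12
te_E = (13 + 4·14 + 27)/6 = 96/6 = 16
te_F = (2 + 4·4 + 18)/6 = 36/6 = 6
te_G = (7 + 4·10 + 13)/6 = 60/6 = 10
te_H = (8 + 4·13 + 18)/6 = 78/6 = 13
te_I = (5 + 4·10 + 15)/6 = 60/6 = 10
te_J = (1 + 4·4 + 19)/6 = 36/6 = 6

Forward pass:
ES_A = 0; EF_A = 5
ES_B = 0; EF_B = 2
ES_C = max(EF_A=5, EF_B=2) = 5; EF_C = 5+10 = 15
ES_D = max(EF_A=5, EF_C=15) = 15; EF_D = 15+12 = 27
ES_E = 15; EF_E = 15+16 = 31
ES_F = max(EF_A=5, EF_C=15) = 15; EF_F = 15+6 = 21
ES_G = 5; EF_G = 5+10 = 15
ES_H = 15; EF_H = 15+13 = 28
ES_I = max(EF_A=5, EF_B=2) = 5; EF_I = 5+10 = 15
ES_J = max(EF_B=2, EF_D=27, EF_E=31, EF_F=21, EF_G=15, EF_H=28, EF_I=15) = 31; EF_J = 31+6 = 37
Expected project duration μ = 37 weeks. Critical path: A → C → E → J.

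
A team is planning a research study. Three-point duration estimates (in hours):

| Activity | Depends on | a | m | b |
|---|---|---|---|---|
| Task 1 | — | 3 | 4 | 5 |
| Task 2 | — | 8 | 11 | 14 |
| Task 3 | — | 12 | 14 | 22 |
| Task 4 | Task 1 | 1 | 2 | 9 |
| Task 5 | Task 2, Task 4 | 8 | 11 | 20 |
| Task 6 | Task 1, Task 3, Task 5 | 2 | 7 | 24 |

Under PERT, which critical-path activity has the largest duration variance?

te_Task 1 = (3 + 4·4 + 5)/6 = 24/6 = 4; σ²_Task 1 = ((5−3)/6)² = 0.111
te_Task 2 = (8 + 4·11 + 14)/6 = 66/6 = 11; σ²_Task 2 = ((14−8)/6)² = 1.000
te_Task 3 = (12 + 4·14 + 22)/6 = 90/6 = 15; σ²_Task 3 = ((22−12)/6)² = 2.778
te_Task 4 = (1 + 4·2 + 9)/6 = 18/6 = 3; σ²_Task 4 = ((9−1)/6)² = 1.778
te_Task 5 = (8 + 4·11 + 20)/6 = 72/6 = 12; σ²_Task 5 = ((20−8)/6)² = 4.000
te_Task 6 = (2 + 4·7 + 24)/6 = 54/6 = 9; σ²_Task 6 = ((24−2)/6)² = 13.444

Forward pass:
ES_Task 1 = 0; EF_Task 1 = 4
ES_Task 2 = 0; EF_Task 2 = 11
ES_Task 3 = 0; EF_Task 3 = 15
ES_Task 4 = 4; EF_Task 4 = 4+3 = 7
ES_Task 5 = max(EF_Task 2=11, EF_Task 4=7) = 11; EF_Task 5 = 11+12 = 23
ES_Task 6 = max(EF_Task 1=4, EF_Task 3=15, EF_Task 5=23) = 23; EF_Task 6 = 23+9 = 32
Expected project duration μ = 32 hours. Critical path: Task 2 → Task 5 → Task 6.

Variances on critical path: σ²_Task 2=1.000, σ²_Task 5=4.000, σ²_Task 6=13.444.
Largest is σ²_Task 6 = 13.444.

Task 6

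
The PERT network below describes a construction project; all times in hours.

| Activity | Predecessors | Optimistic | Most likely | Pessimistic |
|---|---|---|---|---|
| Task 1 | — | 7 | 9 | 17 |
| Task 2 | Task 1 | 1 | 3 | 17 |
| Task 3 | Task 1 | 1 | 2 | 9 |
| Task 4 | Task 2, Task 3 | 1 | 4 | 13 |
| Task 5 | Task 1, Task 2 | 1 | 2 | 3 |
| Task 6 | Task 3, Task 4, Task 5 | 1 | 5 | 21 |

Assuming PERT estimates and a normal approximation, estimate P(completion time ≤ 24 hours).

te_Task 1 = (7 + 4·9 + 17)/6 = 60/6 = 10; σ²_Task 1 = ((17−7)/6)² = 2.778
te_Task 2 = (1 + 4·3 + 17)/6 = 30/6 = 5; σ²_Task 2 = ((17−1)/6)² = 7.111
te_Task 3 = (1 + 4·2 + 9)/6 = 18/6 = 3; σ²_Task 3 = ((9−1)/6)² = 1.778
te_Task 4 = (1 + 4·4 + 13)/6 = 30/6 = 5; σ²_Task 4 = ((13−1)/6)² = 4.000
te_Task 5 = (1 + 4·2 + 3)/6 = 12/6 = 2; σ²_Task 5 = ((3−1)/6)² = 0.111
te_Task 6 = (1 + 4·5 + 21)/6 = 42/6 = 7; σ²_Task 6 = ((21−1)/6)² = 11.111

Forward pass:
ES_Task 1 = 0; EF_Task 1 = 10
ES_Task 2 = 10; EF_Task 2 = 10+5 = 15
ES_Task 3 = 10; EF_Task 3 = 10+3 = 13
ES_Task 4 = max(EF_Task 2=15, EF_Task 3=13) = 15; EF_Task 4 = 15+5 = 20
ES_Task 5 = max(EF_Task 1=10, EF_Task 2=15) = 15; EF_Task 5 = 15+2 = 17
ES_Task 6 = max(EF_Task 3=13, EF_Task 4=20, EF_Task 5=17) = 20; EF_Task 6 = 20+7 = 27
Expected project duration μ = 27 hours. Critical path: Task 1 → Task 2 → Task 4 → Task 6.

Variance along critical path = 2.778 + 7.111 + 4.000 + 11.111 = 25.000; σ = √25.000 = 5.000 hours.
Z = (24 − 27) / 5.000 = -0.600
P(T ≤ 24) = Φ(-0.600) ≈ 0.274

0.274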